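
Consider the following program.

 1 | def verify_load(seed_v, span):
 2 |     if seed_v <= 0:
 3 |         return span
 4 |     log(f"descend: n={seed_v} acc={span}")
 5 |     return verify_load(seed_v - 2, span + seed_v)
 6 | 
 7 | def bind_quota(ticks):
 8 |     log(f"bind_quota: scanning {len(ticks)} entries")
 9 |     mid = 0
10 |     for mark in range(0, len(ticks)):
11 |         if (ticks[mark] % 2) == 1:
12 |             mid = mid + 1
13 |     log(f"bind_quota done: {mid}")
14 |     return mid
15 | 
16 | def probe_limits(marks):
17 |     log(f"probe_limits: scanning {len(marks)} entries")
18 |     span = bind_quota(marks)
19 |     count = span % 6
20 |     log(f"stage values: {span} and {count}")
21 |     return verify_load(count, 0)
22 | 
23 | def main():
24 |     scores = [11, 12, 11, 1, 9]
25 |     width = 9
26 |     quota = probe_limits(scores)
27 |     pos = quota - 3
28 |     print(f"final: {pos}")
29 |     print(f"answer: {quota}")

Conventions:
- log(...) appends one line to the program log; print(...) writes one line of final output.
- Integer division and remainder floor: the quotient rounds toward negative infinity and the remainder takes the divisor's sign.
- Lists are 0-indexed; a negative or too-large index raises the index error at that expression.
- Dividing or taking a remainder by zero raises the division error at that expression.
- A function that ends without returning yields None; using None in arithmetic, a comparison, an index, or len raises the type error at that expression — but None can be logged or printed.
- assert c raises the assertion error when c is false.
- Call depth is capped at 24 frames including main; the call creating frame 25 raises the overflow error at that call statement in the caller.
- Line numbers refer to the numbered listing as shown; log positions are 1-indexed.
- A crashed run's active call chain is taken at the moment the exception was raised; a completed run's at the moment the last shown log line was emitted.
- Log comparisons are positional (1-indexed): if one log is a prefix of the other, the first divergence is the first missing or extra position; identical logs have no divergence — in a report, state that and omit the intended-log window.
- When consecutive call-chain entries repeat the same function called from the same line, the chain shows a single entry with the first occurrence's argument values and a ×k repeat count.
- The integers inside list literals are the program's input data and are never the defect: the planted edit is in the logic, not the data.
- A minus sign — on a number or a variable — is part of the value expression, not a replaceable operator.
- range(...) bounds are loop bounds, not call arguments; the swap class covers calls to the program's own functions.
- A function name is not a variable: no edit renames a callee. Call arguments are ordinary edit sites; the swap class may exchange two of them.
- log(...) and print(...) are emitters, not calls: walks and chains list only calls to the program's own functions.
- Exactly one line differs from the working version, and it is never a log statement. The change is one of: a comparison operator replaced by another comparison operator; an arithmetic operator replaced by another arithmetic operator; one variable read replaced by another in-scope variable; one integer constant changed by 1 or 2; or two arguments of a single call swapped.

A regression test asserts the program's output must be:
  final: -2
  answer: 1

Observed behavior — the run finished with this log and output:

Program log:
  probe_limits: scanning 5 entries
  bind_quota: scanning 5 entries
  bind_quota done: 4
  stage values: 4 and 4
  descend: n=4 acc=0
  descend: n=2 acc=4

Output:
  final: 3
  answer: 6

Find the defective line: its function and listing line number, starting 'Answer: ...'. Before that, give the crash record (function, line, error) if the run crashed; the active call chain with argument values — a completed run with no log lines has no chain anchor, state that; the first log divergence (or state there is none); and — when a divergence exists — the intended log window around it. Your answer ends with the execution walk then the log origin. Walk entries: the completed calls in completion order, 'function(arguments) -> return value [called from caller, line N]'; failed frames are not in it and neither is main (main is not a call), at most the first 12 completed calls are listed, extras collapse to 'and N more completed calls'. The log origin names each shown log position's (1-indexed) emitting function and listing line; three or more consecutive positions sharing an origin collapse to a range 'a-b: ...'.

Answer: the defect is in bind_quota at line 11.
Key observation: The log first diverges at position 3: the faulty run prints 'bind_quota done: 4' where the working version prints 'bind_quota done: 1'.
Call chain: main -> probe_limits([11, 12, 11, 1, 9]) (called at line 26) -> verify_load(4, 0) (called at line 21) -> verify_load(2, 4) (called at line 5).
First divergence: at position 3 the run shows 'bind_quota done: 4' where the working version logs 'bind_quota done: 1'.
Intended log window:
  1: probe_limits: scanning 5 entries
  2: bind_quota: scanning 5 entries
  3: bind_quota done: 1
  4: stage values: 1 and 1
Execution walk:
  bind_quota([11, 12, 11, 1, 9]) -> 4  [called from probe_limits, line 18]
  verify_load(0, 6) -> 6  [called from verify_load, line 5]
  verify_load(2, 4) -> 6  [called from verify_load, line 5]
  verify_load(4, 0) -> 6  [called from probe_limits, line 21]
  probe_limits([11, 12, 11, 1, 9]) -> 6  [called from main, line 26]
Log origin:
  1: emitted by probe_limits (line 17)
  2: emitted by bind_quota (line 8)
  3: emitted by bind_quota (line 13)
  4: emitted by probe_limits (line 20)
  5: emitted by verify_load (line 4)
  6: emitted by verify_load (line 4)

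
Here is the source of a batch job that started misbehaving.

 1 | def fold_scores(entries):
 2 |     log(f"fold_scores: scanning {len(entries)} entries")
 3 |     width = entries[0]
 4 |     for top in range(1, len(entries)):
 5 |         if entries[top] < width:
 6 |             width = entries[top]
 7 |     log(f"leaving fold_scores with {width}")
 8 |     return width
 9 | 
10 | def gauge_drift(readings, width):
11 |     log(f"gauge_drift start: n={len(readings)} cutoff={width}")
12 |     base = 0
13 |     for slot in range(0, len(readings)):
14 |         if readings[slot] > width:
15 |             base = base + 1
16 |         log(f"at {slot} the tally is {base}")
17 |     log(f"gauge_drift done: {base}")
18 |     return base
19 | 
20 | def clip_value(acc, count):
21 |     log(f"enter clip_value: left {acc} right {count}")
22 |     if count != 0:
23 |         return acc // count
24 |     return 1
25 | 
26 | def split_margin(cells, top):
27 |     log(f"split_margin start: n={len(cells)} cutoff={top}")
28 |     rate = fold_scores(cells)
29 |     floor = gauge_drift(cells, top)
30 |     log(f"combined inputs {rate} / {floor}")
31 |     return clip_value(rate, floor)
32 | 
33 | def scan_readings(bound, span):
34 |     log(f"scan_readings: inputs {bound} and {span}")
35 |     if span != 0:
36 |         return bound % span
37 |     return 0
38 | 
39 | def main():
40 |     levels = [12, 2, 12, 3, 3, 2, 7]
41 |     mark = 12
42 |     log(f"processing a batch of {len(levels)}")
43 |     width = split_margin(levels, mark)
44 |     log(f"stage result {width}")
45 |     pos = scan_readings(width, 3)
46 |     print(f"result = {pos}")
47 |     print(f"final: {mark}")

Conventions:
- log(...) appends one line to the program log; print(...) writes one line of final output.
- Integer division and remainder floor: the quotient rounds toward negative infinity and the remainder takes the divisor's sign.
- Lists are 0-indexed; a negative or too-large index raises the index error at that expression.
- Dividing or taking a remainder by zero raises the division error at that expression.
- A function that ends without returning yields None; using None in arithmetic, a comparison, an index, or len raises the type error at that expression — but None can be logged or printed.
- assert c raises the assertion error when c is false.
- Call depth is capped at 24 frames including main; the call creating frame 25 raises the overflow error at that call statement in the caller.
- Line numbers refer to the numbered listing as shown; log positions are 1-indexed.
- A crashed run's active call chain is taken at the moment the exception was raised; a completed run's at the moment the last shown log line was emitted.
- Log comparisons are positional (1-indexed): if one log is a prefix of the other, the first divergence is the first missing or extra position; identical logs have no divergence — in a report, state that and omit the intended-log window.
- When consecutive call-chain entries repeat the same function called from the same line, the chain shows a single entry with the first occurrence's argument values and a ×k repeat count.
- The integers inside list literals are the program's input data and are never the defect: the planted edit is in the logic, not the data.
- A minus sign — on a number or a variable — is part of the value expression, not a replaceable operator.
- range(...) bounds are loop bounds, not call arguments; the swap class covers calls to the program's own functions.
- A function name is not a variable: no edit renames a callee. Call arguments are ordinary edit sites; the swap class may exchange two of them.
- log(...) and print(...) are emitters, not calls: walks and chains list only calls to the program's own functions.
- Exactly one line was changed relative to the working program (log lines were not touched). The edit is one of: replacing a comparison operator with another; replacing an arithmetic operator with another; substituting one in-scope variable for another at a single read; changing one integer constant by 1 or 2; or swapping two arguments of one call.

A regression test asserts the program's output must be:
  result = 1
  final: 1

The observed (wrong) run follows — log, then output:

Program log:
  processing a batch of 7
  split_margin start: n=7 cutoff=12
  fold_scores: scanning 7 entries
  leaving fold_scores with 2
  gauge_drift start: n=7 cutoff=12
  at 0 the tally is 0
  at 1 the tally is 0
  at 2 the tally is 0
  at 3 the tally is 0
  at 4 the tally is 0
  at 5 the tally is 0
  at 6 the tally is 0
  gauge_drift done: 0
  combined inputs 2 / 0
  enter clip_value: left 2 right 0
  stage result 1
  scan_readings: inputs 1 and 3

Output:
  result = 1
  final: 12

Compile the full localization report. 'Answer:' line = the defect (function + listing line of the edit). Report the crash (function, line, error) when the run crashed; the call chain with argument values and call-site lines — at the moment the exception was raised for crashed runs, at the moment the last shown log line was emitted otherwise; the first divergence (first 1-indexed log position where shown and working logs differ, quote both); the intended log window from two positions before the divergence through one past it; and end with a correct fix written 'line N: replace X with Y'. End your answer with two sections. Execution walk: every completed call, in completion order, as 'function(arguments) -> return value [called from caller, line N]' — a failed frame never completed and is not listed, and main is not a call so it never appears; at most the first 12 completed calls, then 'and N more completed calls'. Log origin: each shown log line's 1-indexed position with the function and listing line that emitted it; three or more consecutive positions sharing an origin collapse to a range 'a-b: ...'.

Answer: the defect is in main at line 47.
Key fact: No log line changed; the fault shows up purely in the output.
Call chain: main -> scan_readings(1, 3) (called at line 45).
First divergence: none; the two logs match at every position.
Execution walk:
  fold_scores([12, 2, 12, 3, 3, 2, 7]) -> 2  [called from split_margin, line 28]
  gauge_drift([12, 2, 12, 3, 3, 2, 7], 12) -> 0  [called from split_margin, line 29]
  clip_value(2, 0) -> 1  [called from split_margin, line 31]
  split_margin([12, 2, 12, 3, 3, 2, 7], 12) -> 1  [called from main, line 43]
  scan_readings(1, 3) -> 1  [called from main, line 45]
Origin of each log line:
  1: from main, line 42
  2: from split_margin, line 27
  3: from fold_scores, line 2
  4: from fold_scores, line 7
  5: from gauge_drift, line 11
  6-12: from gauge_drift, line 16
  13: from gauge_drift, line 17
  14: from split_margin, line 30
  15: from clip_value, line 21
  16: from main, line 44
  17: from scan_readings, line 34
A correct fix: line 47: replace `mark` with `width`.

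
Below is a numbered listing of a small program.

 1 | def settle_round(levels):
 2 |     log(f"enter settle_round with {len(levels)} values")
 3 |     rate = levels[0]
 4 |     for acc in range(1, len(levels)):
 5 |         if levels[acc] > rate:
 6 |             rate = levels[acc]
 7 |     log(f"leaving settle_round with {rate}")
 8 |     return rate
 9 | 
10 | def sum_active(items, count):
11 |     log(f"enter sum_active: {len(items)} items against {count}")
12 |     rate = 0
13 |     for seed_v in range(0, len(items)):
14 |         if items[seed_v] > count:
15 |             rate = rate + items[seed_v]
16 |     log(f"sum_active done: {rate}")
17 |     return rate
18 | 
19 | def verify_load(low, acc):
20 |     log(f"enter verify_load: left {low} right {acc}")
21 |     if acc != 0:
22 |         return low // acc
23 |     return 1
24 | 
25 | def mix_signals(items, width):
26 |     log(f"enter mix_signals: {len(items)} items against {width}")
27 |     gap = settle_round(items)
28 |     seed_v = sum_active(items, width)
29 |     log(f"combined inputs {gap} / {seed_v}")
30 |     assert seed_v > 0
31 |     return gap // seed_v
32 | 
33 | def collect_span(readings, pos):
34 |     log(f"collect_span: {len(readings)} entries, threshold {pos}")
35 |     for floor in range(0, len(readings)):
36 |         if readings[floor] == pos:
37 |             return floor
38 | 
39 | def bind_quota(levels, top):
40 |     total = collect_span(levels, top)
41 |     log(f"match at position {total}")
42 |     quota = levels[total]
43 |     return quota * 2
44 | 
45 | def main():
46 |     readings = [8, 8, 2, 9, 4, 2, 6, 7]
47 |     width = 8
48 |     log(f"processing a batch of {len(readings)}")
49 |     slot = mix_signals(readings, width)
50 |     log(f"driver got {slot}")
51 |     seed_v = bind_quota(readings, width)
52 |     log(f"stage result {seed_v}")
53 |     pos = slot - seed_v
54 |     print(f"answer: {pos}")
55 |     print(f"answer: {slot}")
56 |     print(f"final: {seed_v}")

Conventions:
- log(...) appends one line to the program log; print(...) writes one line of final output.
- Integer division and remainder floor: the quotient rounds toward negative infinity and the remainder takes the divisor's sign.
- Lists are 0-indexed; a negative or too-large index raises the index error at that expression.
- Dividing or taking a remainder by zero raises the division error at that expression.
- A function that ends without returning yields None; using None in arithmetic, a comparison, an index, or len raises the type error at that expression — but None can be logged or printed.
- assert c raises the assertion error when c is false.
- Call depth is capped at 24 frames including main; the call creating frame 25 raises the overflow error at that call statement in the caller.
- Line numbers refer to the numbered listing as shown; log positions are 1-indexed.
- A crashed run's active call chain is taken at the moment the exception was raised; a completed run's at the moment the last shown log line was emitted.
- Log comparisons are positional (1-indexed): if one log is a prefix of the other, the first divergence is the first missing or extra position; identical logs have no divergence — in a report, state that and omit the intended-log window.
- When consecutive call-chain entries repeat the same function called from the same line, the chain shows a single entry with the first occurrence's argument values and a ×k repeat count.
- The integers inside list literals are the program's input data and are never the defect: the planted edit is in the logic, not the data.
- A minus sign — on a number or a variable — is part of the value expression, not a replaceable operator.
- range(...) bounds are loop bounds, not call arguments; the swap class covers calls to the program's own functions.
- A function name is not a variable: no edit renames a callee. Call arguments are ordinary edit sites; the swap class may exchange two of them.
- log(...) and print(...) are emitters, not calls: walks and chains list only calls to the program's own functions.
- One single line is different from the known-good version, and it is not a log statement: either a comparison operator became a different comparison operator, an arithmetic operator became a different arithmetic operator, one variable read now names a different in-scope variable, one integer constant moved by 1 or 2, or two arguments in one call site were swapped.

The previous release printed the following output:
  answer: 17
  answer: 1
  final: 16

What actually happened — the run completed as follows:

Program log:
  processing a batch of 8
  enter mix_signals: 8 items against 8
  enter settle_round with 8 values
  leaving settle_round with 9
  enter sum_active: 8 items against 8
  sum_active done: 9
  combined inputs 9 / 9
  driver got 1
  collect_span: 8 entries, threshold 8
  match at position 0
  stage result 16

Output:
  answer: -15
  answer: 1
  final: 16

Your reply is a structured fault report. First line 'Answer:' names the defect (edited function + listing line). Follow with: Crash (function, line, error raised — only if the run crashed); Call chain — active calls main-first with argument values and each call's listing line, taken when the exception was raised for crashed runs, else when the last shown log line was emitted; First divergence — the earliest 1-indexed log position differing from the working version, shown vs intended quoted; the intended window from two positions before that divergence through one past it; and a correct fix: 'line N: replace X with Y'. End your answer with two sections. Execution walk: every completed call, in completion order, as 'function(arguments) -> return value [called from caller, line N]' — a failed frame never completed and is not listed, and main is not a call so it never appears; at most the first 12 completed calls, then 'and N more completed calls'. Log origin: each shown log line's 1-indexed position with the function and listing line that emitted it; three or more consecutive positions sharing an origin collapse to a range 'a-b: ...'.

Answer: the defect is in main at line 53.
Key observation: The two runs log identically and part ways only at the printed values.
Call chain: main.
First divergence: there is none — every log position agrees.
Execution walk:
  settle_round([8, 8, 2, 9, 4, 2, 6, 7]) -> 9  [called from mix_signals, line 27]
  sum_active([8, 8, 2, 9, 4, 2, 6, 7], 8) -> 9  [called from mix_signals, line 28]
  mix_signals([8, 8, 2, 9, 4, 2, 6, 7], 8) -> 1  [called from main, line 49]
  collect_span([8, 8, 2, 9, 4, 2, 6, 7], 8) -> 0  [called from bind_quota, line 40]
  bind_quota([8, 8, 2, 9, 4, 2, 6, 7], 8) -> 16  [called from main, line 51]
Log line origins:
  1: from main, line 48
  2: from mix_signals, line 26
  3: from settle_round, line 2
  4: from settle_round, line 7
  5: from sum_active, line 11
  6: from sum_active, line 16
  7: from mix_signals, line 29
  8: from main, line 50
  9: from collect_span, line 34
  10: from bind_quota, line 41
  11: from main, line 52
A correct fix: line 53: replace `-` with `+`.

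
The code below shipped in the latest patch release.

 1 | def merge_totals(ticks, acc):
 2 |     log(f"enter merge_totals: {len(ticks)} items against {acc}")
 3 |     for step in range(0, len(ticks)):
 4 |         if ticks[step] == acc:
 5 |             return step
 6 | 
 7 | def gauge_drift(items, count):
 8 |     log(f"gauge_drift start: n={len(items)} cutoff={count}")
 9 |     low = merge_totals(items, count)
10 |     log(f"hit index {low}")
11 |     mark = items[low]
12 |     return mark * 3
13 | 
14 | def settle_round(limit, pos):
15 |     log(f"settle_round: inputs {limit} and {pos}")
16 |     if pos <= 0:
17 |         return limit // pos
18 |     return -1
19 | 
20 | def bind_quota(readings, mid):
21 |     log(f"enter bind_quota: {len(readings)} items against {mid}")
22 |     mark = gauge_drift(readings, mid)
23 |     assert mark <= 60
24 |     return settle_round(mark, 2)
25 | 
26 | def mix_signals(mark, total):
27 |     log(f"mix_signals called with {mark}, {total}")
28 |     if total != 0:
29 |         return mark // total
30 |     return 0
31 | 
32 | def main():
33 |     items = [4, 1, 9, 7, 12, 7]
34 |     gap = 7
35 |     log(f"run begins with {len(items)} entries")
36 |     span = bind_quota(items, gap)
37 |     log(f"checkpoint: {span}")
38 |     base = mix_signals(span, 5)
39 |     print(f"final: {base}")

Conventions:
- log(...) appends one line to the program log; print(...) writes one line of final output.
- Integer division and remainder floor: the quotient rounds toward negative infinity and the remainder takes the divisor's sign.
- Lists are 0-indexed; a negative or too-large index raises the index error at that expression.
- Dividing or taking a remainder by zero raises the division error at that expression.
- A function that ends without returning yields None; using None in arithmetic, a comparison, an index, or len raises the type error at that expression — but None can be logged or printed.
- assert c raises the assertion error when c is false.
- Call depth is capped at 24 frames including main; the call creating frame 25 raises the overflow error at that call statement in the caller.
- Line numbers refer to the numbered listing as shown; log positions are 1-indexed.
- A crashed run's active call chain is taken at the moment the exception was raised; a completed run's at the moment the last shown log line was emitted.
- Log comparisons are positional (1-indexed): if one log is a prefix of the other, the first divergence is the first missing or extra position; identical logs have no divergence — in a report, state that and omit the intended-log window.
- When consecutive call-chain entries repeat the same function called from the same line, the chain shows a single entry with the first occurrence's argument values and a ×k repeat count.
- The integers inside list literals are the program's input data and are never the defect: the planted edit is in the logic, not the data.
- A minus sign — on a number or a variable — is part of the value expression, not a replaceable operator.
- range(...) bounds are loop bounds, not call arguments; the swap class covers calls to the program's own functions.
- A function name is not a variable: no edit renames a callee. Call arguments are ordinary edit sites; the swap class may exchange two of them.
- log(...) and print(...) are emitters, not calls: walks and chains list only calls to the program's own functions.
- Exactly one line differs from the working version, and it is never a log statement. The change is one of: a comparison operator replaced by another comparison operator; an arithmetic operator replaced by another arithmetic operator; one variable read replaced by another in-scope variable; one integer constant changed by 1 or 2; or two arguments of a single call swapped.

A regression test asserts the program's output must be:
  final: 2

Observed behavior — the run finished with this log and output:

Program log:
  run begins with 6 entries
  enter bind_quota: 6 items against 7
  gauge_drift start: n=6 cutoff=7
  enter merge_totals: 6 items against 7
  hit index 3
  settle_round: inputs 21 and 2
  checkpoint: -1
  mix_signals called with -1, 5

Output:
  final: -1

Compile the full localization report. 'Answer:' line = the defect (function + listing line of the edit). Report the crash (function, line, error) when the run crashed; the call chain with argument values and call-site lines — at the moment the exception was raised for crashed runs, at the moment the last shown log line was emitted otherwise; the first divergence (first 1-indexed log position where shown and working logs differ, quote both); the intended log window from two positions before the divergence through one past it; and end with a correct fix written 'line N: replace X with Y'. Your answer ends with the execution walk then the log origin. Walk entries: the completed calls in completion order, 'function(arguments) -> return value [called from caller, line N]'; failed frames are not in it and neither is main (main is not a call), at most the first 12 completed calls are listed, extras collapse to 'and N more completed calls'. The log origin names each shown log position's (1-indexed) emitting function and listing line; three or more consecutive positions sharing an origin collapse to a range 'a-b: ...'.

Answer: the defect is in settle_round at line 16.
The tell: At log position 7 the runs split — shown 'checkpoint: -1', but the working version logs 'checkpoint: 10'.
Call chain: main -> mix_signals(-1, 5) (called at line 38).
First divergence: position 7; shown 'checkpoint: -1' vs intended 'checkpoint: 10'.
Intended log window:
  5: hit index 3
  6: settle_round: inputs 21 and 2
  7: checkpoint: 10
  8: mix_signals called with 10, 5
Execution walk:
  merge_totals([4, 1, 9, 7, 12, 7], 7) -> 3  [called from gauge_drift, line 9]
  gauge_drift([4, 1, 9, 7, 12, 7], 7) -> 21  [called from bind_quota, line 22]
  settle_round(21, 2) -> -1  [called from bind_quota, line 24]
  bind_quota([4, 1, 9, 7, 12, 7], 7) -> -1  [called from main, line 36]
  mix_signals(-1, 5) -> -1  [called from main, line 38]
Log line origins:
  1 — main, line 35
  2 — bind_quota, line 21
  3 — gauge_drift, line 8
  4 — merge_totals, line 2
  5 — gauge_drift, line 10
  6 — settle_round, line 15
  7 — main, line 37
  8 — mix_signals, line 27
A correct fix: line 16: replace `<=` with `!=`.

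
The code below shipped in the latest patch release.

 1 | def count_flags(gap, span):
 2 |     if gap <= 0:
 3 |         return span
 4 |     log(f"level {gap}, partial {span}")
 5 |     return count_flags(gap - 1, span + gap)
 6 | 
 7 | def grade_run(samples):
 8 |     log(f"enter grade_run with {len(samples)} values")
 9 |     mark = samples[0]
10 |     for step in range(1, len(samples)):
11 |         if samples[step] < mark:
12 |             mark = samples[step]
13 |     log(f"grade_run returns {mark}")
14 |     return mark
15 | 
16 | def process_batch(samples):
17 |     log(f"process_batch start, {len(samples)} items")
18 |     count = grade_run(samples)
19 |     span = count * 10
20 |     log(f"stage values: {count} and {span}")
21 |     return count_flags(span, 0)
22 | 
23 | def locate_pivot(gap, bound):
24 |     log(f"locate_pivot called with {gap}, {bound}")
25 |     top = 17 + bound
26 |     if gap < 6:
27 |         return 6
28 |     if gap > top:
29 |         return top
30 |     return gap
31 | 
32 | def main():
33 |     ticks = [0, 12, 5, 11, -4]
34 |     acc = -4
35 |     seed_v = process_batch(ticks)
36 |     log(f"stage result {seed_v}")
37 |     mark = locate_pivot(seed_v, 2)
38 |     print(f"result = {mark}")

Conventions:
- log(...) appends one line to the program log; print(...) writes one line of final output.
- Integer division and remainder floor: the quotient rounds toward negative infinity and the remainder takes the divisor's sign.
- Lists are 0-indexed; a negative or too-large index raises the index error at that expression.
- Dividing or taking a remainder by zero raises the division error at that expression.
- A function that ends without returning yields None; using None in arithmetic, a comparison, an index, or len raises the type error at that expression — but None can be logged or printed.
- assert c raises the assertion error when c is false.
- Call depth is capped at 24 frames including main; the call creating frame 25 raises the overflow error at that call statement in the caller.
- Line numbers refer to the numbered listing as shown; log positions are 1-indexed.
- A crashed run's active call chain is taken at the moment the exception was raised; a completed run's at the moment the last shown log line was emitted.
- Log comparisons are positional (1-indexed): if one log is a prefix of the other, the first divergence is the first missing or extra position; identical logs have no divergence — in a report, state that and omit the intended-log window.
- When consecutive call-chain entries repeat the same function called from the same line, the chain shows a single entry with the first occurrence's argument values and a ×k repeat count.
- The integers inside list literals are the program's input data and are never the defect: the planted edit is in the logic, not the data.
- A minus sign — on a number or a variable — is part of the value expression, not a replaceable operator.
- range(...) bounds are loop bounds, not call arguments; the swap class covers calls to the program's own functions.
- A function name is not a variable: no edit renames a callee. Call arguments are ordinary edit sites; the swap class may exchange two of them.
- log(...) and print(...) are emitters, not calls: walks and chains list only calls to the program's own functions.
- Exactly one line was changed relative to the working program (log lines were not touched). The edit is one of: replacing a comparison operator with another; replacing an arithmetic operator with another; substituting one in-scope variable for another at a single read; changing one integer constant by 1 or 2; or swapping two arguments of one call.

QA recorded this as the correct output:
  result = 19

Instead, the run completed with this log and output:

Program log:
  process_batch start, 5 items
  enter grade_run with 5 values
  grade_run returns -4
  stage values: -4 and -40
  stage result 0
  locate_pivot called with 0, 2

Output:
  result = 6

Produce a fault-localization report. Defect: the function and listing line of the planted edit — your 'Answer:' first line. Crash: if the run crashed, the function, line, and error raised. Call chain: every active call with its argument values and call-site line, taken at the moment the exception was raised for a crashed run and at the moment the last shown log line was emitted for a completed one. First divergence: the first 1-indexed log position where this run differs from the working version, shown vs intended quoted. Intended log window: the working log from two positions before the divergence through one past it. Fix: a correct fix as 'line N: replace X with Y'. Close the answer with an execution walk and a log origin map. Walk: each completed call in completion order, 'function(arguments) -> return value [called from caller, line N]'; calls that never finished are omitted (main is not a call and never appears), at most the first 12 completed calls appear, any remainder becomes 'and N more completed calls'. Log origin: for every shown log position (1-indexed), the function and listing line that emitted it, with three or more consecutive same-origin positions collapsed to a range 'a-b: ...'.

Answer: the defect is in process_batch at line 19.
Key observation: At log position 4 the runs split — shown 'stage values: -4 and -40', but the working version logs 'stage values: -4 and 6'.
Call chain: main -> locate_pivot(0, 2) (called at line 37).
First divergence: position 4 — the shown line 'stage values: -4 and -40' should read 'stage values: -4 and 6'.
Intended log window:
  2: enter grade_run with 5 values
  3: grade_run returns -4
  4: stage values: -4 and 6
  5: level 6, partial 0
Execution walk:
  grade_run([0, 12, 5, 11, -4]) -> -4  [called from process_batch, line 18]
  count_flags(-40, 0) -> 0  [called from process_batch, line 21]
  process_batch([0, 12, 5, 11, -4]) -> 0  [called from main, line 35]
  locate_pivot(0, 2) -> 6  [called from main, line 37]
Log origins:
  1: logged in process_batch at line 17
  2: logged in grade_run at line 8
  3: logged in grade_run at line 13
  4: logged in process_batch at line 20
  5: logged in main at line 36
  6: logged in locate_pivot at line 24
A correct fix: line 19: replace `*` with `%`.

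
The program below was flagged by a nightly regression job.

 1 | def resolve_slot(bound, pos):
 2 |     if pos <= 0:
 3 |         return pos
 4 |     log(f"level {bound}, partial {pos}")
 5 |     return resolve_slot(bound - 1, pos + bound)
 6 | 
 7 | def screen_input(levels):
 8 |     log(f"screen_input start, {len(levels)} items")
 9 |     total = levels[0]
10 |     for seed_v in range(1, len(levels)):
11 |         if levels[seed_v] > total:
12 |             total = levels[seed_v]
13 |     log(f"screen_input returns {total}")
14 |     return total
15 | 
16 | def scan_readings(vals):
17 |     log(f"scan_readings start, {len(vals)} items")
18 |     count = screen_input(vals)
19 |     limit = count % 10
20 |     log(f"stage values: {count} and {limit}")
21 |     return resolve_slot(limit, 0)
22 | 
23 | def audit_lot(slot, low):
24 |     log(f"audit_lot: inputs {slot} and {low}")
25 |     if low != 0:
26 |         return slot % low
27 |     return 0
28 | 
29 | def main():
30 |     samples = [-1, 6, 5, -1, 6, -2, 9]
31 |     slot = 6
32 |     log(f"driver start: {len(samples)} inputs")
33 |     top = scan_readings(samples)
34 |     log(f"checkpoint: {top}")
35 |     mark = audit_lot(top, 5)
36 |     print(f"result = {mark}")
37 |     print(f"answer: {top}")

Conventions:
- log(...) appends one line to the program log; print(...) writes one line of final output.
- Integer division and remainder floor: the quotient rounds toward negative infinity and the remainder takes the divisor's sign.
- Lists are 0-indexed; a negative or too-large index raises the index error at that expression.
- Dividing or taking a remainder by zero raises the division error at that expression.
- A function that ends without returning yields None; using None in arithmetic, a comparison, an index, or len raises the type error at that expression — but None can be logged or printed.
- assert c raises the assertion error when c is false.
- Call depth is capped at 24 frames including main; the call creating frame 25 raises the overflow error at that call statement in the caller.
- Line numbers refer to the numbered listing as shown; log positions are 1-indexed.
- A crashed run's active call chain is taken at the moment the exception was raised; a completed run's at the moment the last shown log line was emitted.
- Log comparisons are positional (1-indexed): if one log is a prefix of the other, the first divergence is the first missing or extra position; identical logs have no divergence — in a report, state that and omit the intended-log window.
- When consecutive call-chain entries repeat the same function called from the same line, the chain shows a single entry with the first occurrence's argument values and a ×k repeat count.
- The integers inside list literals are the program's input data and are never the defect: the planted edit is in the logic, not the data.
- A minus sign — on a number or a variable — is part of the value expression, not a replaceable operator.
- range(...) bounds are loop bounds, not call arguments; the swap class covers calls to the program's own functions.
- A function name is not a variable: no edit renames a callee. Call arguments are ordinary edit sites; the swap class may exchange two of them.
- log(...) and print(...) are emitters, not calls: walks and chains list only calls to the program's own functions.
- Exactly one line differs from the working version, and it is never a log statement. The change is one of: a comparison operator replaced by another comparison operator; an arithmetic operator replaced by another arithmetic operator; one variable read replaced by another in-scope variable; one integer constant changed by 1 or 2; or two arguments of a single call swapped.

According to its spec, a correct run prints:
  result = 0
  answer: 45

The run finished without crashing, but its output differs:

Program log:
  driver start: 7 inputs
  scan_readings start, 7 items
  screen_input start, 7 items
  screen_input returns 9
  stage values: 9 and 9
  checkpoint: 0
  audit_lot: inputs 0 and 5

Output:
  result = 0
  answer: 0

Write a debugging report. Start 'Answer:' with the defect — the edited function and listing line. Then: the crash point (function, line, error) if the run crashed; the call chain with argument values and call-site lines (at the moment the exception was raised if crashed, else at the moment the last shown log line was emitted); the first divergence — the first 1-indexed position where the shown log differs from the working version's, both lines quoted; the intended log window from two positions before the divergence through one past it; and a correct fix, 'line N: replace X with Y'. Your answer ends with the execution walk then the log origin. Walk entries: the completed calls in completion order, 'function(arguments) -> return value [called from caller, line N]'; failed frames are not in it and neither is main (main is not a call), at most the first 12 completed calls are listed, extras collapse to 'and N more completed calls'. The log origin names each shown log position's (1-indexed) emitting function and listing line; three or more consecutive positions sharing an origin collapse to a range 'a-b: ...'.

Answer: the defect is in resolve_slot at line 2.
Key fact: Log line 6 is where behavior first shows: 'checkpoint: 0' appears instead of 'level 9, partial 0'.
Call chain: main -> audit_lot(0, 5) (called at line 35).
First divergence: position 6; shown 'checkpoint: 0' vs intended 'level 9, partial 0'.
Intended log window:
  4: screen_input returns 9
  5: stage values: 9 and 9
  6: level 9, partial 0
  7: level 8, partial 9
Execution walk:
  screen_input([-1, 6, 5, -1, 6, -2, 9]) -> 9  [called from scan_readings, line 18]
  resolve_slot(9, 0) -> 0  [called from scan_readings, line 21]
  scan_readings([-1, 6, 5, -1, 6, -2, 9]) -> 0  [called from main, line 33]
  audit_lot(0, 5) -> 0  [called from main, line 35]
Log origin:
  1: from main, line 32
  2: from scan_readings, line 17
  3: from screen_input, line 8
  4: from screen_input, line 13
  5: from scan_readings, line 20
  6: from main, line 34
  7: from audit_lot, line 24
A correct fix: line 2: replace `pos` with `bound`.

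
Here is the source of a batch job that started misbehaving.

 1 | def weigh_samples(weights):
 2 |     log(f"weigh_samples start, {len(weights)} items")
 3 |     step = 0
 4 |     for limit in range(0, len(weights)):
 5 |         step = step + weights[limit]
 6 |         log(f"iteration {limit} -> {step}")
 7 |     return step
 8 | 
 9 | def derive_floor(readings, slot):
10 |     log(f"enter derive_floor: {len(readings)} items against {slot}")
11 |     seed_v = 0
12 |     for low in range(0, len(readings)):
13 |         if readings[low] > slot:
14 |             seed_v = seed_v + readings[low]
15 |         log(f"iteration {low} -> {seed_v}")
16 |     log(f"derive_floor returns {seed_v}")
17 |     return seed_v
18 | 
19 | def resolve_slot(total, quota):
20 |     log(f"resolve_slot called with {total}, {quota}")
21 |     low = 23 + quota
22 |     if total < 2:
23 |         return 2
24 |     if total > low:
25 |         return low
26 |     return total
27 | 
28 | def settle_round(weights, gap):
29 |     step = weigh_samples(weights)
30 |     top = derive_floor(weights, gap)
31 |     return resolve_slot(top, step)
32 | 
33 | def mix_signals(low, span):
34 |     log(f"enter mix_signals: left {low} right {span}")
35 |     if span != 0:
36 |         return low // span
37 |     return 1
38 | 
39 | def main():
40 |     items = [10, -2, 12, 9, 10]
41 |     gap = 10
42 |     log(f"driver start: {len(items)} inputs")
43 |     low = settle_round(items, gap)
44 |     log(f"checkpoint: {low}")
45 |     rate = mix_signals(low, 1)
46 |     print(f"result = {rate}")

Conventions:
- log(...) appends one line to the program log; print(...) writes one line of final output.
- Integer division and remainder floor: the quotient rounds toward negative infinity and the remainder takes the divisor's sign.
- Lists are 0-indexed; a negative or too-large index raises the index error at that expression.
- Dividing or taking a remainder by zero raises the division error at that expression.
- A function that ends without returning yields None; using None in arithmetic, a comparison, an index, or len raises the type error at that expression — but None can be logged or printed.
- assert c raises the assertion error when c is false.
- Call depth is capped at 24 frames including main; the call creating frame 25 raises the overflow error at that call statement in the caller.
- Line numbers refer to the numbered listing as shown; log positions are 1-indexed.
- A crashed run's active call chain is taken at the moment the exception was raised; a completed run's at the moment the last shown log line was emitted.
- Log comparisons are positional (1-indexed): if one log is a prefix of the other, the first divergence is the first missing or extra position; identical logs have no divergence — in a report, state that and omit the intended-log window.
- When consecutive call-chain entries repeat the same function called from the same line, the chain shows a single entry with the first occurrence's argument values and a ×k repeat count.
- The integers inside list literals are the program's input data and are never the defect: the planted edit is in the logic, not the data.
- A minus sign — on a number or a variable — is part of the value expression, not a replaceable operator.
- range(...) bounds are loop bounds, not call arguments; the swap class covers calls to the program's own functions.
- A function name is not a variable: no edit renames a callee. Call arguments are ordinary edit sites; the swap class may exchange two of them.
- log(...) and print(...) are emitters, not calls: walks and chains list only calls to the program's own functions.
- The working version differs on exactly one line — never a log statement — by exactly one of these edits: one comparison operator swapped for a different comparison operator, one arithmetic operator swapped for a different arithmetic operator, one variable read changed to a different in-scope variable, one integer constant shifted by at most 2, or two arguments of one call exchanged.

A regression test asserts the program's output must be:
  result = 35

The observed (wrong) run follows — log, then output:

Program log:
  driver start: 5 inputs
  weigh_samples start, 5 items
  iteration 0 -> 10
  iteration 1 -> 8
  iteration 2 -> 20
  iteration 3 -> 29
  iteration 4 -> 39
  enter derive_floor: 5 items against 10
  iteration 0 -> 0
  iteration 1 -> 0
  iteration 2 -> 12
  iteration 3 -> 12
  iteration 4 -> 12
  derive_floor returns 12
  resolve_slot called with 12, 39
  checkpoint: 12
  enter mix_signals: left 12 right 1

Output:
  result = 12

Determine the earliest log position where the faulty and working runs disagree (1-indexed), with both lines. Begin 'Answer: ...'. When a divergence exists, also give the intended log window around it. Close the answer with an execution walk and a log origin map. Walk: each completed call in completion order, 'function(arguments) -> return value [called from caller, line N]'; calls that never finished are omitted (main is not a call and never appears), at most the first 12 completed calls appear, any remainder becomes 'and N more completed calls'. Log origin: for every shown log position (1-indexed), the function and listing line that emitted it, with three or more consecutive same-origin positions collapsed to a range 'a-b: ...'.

Answer: at position 15 the run shows 'resolve_slot called with 12, 39' where the working version logs 'resolve_slot called with 39, 12'.
Intended log window:
  13: iteration 4 -> 12
  14: derive_floor returns 12
  15: resolve_slot called with 39, 12
  16: checkpoint: 35
Execution walk:
  weigh_samples([10, -2, 12, 9, 10]) -> 39  [called from settle_round, line 29]
  derive_floor([10, -2, 12, 9, 10], 10) -> 12  [called from settle_round, line 30]
  resolve_slot(12, 39) -> 12  [called from settle_round, line 31]
  settle_round([10, -2, 12, 9, 10], 10) -> 12  [called from main, line 43]
  mix_signals(12, 1) -> 12  [called from main, line 45]
Log origin:
  1: from main, line 42
  2: from weigh_samples, line 2
  3-7: from weigh_samples, line 6
  8: from derive_floor, line 10
  9-13: from derive_floor, line 15
  14: from derive_floor, line 16
  15: from resolve_slot, line 20
  16: from main, line 44
  17: from mix_signals, line 34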